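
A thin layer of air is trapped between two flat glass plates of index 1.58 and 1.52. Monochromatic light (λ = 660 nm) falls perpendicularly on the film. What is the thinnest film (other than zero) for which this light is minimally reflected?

Top surface (1.58 → 1.0): reflection off a lower-index medium gives no phase shift.
Ray reflecting at the bottom interface goes from n = 1.0 toward n = 1.52: a half-wave phase shift.
The two reflections differ by half a wavelength.
So the condition for destructive reflection is 2 n t = m λ.
Minimum nonzero at m = 1: t = λ / (2 n) = 660 / (2 × 1.0) = 330 nm.

330 nm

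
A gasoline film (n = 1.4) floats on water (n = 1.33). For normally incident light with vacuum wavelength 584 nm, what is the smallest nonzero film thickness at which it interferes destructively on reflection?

Top surface (1.0 → 1.4): reflection off a higher-index medium gives a half-wave phase shift.
At the lower boundary (n = 1.4 to n = 1.33) the reflected ray undergoes no phase shift.
The two reflections differ by half a wavelength.
For minimum reflection here: 2 n t = m λ.
The smallest nonzero thickness corresponds to m = 1: t = m λ / (2 n) = 1.00 × 584 / (2 × 1.4) = 209 nm.

209 nm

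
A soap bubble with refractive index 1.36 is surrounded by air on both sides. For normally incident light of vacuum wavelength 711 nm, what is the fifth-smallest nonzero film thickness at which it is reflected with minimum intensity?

1307 nm

Ray reflecting at the top interface goes from n = 1.0 toward n = 1.36: a half-wave phase shift.
Bottom surface (1.36 → 1.0): reflection off a lower-index medium gives no phase shift.
Net: one phase inversion between the two reflected rays.
With one net inversion, destructive interference in reflection requires 2 n t = m λ.
The fifth-smallest nonzero thickness corresponds to m = 5: t = m λ / (2 n) = 5.00 × 711 / (2 × 1.36) = 1307 nm.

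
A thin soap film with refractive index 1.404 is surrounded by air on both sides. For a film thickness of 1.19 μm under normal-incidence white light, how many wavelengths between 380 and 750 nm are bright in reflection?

At the upper boundary (n = 1.0 to n = 1.404) the reflected ray undergoes a half-wave phase shift.
Bottom surface (1.404 → 1.0): reflection off a lower-index medium gives no phase shift.
Net: one phase inversion between the two reflected rays.
So the condition for constructive reflection is 2 n t = (m + ½) λ.
λ = 2 n t / (m + ½) = 3342 / (m + ½) nm.
m=3: 955 nm (IR); m=4: 743 nm (visible); m=5: 608 nm (visible); m=6: 514 nm (visible); m=7: 446 nm (visible); m=8: 393 nm (visible); m=9: 352 nm (UV).

5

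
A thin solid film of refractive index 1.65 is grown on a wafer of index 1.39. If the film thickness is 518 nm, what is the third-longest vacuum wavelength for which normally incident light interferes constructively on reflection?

At the upper boundary (n = 1.0 to n = 1.65) the reflected ray undergoes a half-wave phase shift.
Bottom surface (1.65 → 1.39): reflection off a lower-index medium gives no phase shift.
Exactly one π shift → a net half-wave offset.
For bright reflection here: 2 n t = (m + ½) λ.
λ = 2 n t / (m + ½). The third-longest wavelength is m = 2: λ = 2 × 1.65 × 518 / 2.50 = 684 nm.

684 nm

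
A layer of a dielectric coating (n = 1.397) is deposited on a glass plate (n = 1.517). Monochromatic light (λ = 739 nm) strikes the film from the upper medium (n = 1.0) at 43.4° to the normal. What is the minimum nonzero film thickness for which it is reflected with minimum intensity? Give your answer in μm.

0.152 μm

At the upper boundary (n = 1.0 to n = 1.397) the reflected ray undergoes a half-wave phase shift.
Ray reflecting at the bottom interface goes from n = 1.397 toward n = 1.517: a half-wave phase shift.
Zero or two π shifts → no net half-wave offset.
For weak reflection here: 2 n t cos θ_r = (m + ½) λ.
Snell's law: 1.0 sin 43.4° = 1.397 sin θ_r → sin θ_r = 0.492, cos θ_r = 0.871.
Minimum at m = 0: t = λ / (4 n cos θ_r) = 739 / (4 × 1.397 × 0.871) = 152 nm.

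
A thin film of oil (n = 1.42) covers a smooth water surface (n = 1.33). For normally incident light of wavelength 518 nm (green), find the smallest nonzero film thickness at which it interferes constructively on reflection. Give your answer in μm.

Ray reflecting at the top interface goes from n = 1.0 toward n = 1.42: a half-wave phase shift.
Ray reflecting at the bottom interface goes from n = 1.42 toward n = 1.33: no phase shift.
Exactly one π shift → a net half-wave offset.
So the condition for constructive reflection is 2 n t = (m + ½) λ.
Minimum at m = 0: t = λ / (4 n) = 518 / (4 × 1.42) = 91.2 nm.

0.0912 μm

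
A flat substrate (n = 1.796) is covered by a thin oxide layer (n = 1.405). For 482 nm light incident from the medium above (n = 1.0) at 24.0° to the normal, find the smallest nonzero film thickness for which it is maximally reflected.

179 nm

Ray reflecting at the top interface goes from n = 1.0 toward n = 1.405: a half-wave phase shift.
At the lower boundary (n = 1.405 to n = 1.796) the reflected ray undergoes a half-wave phase shift.
Net: no relative phase inversion (both shifts match).
With no net inversion, constructive interference in reflection requires 2 n t cos θ_r = m λ.
Snell's law: 1.0 sin 24.0° = 1.405 sin θ_r → sin θ_r = 0.289, cos θ_r = 0.957.
Minimum nonzero at m = 1: t = λ / (2 n cos θ_r) = 482 / (2 × 1.405 × 0.957) = 179 nm.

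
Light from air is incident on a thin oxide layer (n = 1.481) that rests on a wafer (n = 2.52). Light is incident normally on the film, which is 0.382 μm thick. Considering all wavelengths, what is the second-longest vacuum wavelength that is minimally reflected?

754 nm

Top surface (1.0 → 1.481): reflection off a higher-index medium gives a half-wave phase shift.
Bottom surface (1.481 → 2.52): reflection off a higher-index medium gives a half-wave phase shift.
Net: no relative phase inversion (both shifts match).
So the condition for destructive reflection is 2 n t = (m + ½) λ.
λ = 2 n t / (m + ½). The second-longest wavelength is m = 1: λ = 2 × 1.481 × 382 / 1.50 = 754 nm.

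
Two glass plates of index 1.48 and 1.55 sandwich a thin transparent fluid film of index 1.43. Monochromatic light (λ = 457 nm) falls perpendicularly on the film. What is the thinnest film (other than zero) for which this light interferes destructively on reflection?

160 nm

Top surface (1.48 → 1.43): reflection off a lower-index medium gives no phase shift.
At the lower boundary (n = 1.43 to n = 1.55) the reflected ray undergoes a half-wave phase shift.
Exactly one π shift → a net half-wave offset.
With one net inversion, destructive interference in reflection requires 2 n t = m λ.
Minimum nonzero at m = 1: t = λ / (2 n) = 457 / (2 × 1.43) = 160 nm.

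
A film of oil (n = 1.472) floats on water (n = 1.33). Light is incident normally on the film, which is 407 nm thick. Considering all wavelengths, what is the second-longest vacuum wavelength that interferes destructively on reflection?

At the upper boundary (n = 1.0 to n = 1.472) the reflected ray undergoes a half-wave phase shift.
Ray reflecting at the bottom interface goes from n = 1.472 toward n = 1.33: no phase shift.
Net: one phase inversion between the two reflected rays.
With one net inversion, destructive interference in reflection requires 2 n t = m λ.
λ = 2 n t / m. The second-longest wavelength is m = 2: λ = 2 × 1.472 × 407 / 2.00 = 599 nm.

599 nm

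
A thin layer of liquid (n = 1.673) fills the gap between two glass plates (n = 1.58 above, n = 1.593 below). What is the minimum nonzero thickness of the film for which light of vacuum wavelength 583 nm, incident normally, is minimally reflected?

174 nm

Top surface (1.58 → 1.673): reflection off a higher-index medium gives a half-wave phase shift.
Ray reflecting at the bottom interface goes from n = 1.673 toward n = 1.593: no phase shift.
The two reflections differ by half a wavelength.
For dark reflection here: 2 n t = m λ.
Minimum nonzero at m = 1: t = λ / (2 n) = 583 / (2 × 1.673) = 174 nm.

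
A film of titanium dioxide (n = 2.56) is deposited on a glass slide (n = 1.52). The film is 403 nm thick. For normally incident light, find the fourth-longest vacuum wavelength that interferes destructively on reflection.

Ray reflecting at the top interface goes from n = 1.0 toward n = 2.56: a half-wave phase shift.
At the lower boundary (n = 2.56 to n = 1.52) the reflected ray undergoes no phase shift.
The two reflections differ by half a wavelength.
So the condition for destructive reflection is 2 n t = m λ.
λ = 2 n t / m. The fourth-longest wavelength is m = 4: λ = 2 × 2.56 × 403 / 4.00 = 516 nm.

516 nm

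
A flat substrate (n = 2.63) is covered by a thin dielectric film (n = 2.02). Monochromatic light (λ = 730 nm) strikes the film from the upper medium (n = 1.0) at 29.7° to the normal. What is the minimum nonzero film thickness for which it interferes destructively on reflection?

93.2 nm

Top surface (1.0 → 2.02): reflection off a higher-index medium gives a half-wave phase shift.
Ray reflecting at the bottom interface goes from n = 2.02 toward n = 2.63: a half-wave phase shift.
Net: no relative phase inversion (both shifts match).
For weak reflection here: 2 n t cos θ_r = (m + ½) λ.
Snell's law: 1.0 sin 29.7° = 2.02 sin θ_r → sin θ_r = 0.245, cos θ_r = 0.969.
Minimum at m = 0: t = λ / (4 n cos θ_r) = 730 / (4 × 2.02 × 0.969) = 93.2 nm.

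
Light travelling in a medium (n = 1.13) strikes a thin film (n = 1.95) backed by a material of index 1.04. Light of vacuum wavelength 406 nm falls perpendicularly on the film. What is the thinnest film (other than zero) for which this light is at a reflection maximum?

At the upper boundary (n = 1.13 to n = 1.95) the reflected ray undergoes a half-wave phase shift.
At the lower boundary (n = 1.95 to n = 1.04) the reflected ray undergoes no phase shift.
Net: one phase inversion between the two reflected rays.
So the condition for constructive reflection is 2 n t = (m + ½) λ.
Minimum at m = 0: t = λ / (4 n) = 406 / (4 × 1.95) = 52.1 nm.

52.1 nm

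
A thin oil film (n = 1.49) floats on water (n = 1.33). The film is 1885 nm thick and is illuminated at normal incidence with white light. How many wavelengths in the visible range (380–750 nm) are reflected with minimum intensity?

At the upper boundary (n = 1.0 to n = 1.49) the reflected ray undergoes a half-wave phase shift.
Ray reflecting at the bottom interface goes from n = 1.49 toward n = 1.33: no phase shift.
Exactly one π shift → a net half-wave offset.
For weak reflection here: 2 n t = m λ.
λ = 2 n t / m = 5617 / m nm.
m=7: 802 nm (IR); m=8: 702 nm (visible); m=9: 624 nm (visible); m=10: 562 nm (visible); m=11: 511 nm (visible); m=12: 468 nm (visible); m=13: 432 nm (visible); m=14: 401 nm (visible); m=15: 374 nm (UV).

7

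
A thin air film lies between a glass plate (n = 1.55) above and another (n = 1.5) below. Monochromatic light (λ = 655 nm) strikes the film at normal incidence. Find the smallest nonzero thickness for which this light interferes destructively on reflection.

328 nm

Top surface (1.55 → 1.0): reflection off a lower-index medium gives no phase shift.
Ray reflecting at the bottom interface goes from n = 1.0 toward n = 1.5: a half-wave phase shift.
Exactly one π shift → a net half-wave offset.
For weak reflection here: 2 n t = m λ.
The smallest nonzero thickness corresponds to m = 1: t = m λ / (2 n) = 1.00 × 655 / (2 × 1.0) = 328 nm.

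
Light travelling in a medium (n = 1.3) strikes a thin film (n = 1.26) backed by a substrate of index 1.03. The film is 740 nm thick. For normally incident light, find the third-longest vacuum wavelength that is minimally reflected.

746 nm

Top surface (1.3 → 1.26): reflection off a lower-index medium gives no phase shift.
Ray reflecting at the bottom interface goes from n = 1.26 toward n = 1.03: no phase shift.
Net: no relative phase inversion (both shifts match).
With no net inversion, destructive interference in reflection requires 2 n t = (m + ½) λ.
λ = 2 n t / (m + ½). The third-longest wavelength is m = 2: λ = 2 × 1.26 × 740 / 2.50 = 746 nm.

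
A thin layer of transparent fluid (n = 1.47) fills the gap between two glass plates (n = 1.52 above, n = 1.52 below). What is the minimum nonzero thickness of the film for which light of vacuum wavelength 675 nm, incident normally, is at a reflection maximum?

115 nm

Top surface (1.52 → 1.47): reflection off a lower-index medium gives no phase shift.
At the lower boundary (n = 1.47 to n = 1.52) the reflected ray undergoes a half-wave phase shift.
The two reflections differ by half a wavelength.
With one net inversion, constructive interference in reflection requires 2 n t = (m + ½) λ.
Minimum at m = 0: t = λ / (4 n) = 675 / (4 × 1.47) = 115 nm.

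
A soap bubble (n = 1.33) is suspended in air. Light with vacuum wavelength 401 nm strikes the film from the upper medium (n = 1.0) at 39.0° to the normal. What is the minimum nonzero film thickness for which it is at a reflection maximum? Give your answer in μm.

0.0856 μm

Ray reflecting at the top interface goes from n = 1.0 toward n = 1.33: a half-wave phase shift.
Ray reflecting at the bottom interface goes from n = 1.33 toward n = 1.0: no phase shift.
The two reflections differ by half a wavelength.
So the condition for constructive reflection is 2 n t cos θ_r = (m + ½) λ.
Snell's law: 1.0 sin 39.0° = 1.33 sin θ_r → sin θ_r = 0.473, cos θ_r = 0.881.
Minimum at m = 0: t = λ / (4 n cos θ_r) = 401 / (4 × 1.33 × 0.881) = 85.6 nm.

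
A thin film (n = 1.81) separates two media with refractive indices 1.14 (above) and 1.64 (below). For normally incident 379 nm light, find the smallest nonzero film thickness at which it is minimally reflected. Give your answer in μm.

Ray reflecting at the top interface goes from n = 1.14 toward n = 1.81: a half-wave phase shift.
Ray reflecting at the bottom interface goes from n = 1.81 toward n = 1.64: no phase shift.
Net: one phase inversion between the two reflected rays.
So the condition for destructive reflection is 2 n t = m λ.
Minimum nonzero at m = 1: t = λ / (2 n) = 379 / (2 × 1.81) = 105 nm.

0.105 μm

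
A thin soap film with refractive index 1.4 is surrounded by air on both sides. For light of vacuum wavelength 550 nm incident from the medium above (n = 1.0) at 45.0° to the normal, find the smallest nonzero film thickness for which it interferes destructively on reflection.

Ray reflecting at the top interface goes from n = 1.0 toward n = 1.4: a half-wave phase shift.
At the lower boundary (n = 1.4 to n = 1.0) the reflected ray undergoes no phase shift.
Exactly one π shift → a net half-wave offset.
For minimum reflection here: 2 n t cos θ_r = m λ.
Snell's law: 1.0 sin 45.0° = 1.4 sin θ_r → sin θ_r = 0.505, cos θ_r = 0.863.
Minimum nonzero at m = 1: t = λ / (2 n cos θ_r) = 550 / (2 × 1.4 × 0.863) = 228 nm.

228 nm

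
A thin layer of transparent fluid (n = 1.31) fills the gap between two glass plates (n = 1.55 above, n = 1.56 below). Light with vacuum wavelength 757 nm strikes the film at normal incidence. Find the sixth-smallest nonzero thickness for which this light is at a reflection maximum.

At the upper boundary (n = 1.55 to n = 1.31) the reflected ray undergoes no phase shift.
Bottom surface (1.31 → 1.56): reflection off a higher-index medium gives a half-wave phase shift.
The two reflections differ by half a wavelength.
For bright reflection here: 2 n t = (m + ½) λ.
The sixth-smallest nonzero thickness corresponds to m = 5: t = (m + ½) λ / (2 n) = 5.50 × 757 / (2 × 1.31) = 1589 nm.

1589 nm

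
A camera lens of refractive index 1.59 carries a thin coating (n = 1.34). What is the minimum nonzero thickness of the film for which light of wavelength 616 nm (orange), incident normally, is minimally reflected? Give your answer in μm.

Ray reflecting at the top interface goes from n = 1.0 toward n = 1.34: a half-wave phase shift.
Bottom surface (1.34 → 1.59): reflection off a higher-index medium gives a half-wave phase shift.
Zero or two π shifts → no net half-wave offset.
With no net inversion, destructive interference in reflection requires 2 n t = (m + ½) λ.
Minimum at m = 0: t = λ / (4 n) = 616 / (4 × 1.34) = 115 nm.

0.115 μm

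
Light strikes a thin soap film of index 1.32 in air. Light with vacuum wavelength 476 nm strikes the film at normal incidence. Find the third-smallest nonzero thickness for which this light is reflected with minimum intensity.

541 nm

Top surface (1.0 → 1.32): reflection off a higher-index medium gives a half-wave phase shift.
Bottom surface (1.32 → 1.0): reflection off a lower-index medium gives no phase shift.
Net: one phase inversion between the two reflected rays.
So the condition for destructive reflection is 2 n t = m λ.
The third-smallest nonzero thickness corresponds to m = 3: t = m λ / (2 n) = 3.00 × 476 / (2 × 1.32) = 541 nm.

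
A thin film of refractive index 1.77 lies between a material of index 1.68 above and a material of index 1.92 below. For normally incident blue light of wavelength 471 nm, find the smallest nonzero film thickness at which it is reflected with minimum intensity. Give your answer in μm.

0.0665 μm

Top surface (1.68 → 1.77): reflection off a higher-index medium gives a half-wave phase shift.
At the lower boundary (n = 1.77 to n = 1.92) the reflected ray undergoes a half-wave phase shift.
Net: no relative phase inversion (both shifts match).
For minimum reflection here: 2 n t = (m + ½) λ.
Minimum at m = 0: t = λ / (4 n) = 471 / (4 × 1.77) = 66.5 nm.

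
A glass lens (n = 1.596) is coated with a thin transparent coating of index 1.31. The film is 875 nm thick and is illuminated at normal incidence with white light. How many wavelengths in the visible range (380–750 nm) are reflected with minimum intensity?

At the upper boundary (n = 1.0 to n = 1.31) the reflected ray undergoes a half-wave phase shift.
At the lower boundary (n = 1.31 to n = 1.596) the reflected ray undergoes a half-wave phase shift.
The two reflections carry the same phase change, so no net offset.
For dark reflection here: 2 n t = (m + ½) λ.
λ = 2 n t / (m + ½) = 2293 / (m + ½) nm.
m=2: 917 nm (IR); m=3: 655 nm (visible); m=4: 509 nm (visible); m=5: 417 nm (visible); m=6: 353 nm (UV).

3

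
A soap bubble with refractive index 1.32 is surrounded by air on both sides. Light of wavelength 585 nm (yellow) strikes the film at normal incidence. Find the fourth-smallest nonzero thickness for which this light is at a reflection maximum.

776 nm

Top surface (1.0 → 1.32): reflection off a higher-index medium gives a half-wave phase shift.
Bottom surface (1.32 → 1.0): reflection off a lower-index medium gives no phase shift.
The two reflections differ by half a wavelength.
For bright reflection here: 2 n t = (m + ½) λ.
The fourth-smallest nonzero thickness corresponds to m = 3: t = (m + ½) λ / (2 n) = 3.50 × 585 / (2 × 1.32) = 776 nm.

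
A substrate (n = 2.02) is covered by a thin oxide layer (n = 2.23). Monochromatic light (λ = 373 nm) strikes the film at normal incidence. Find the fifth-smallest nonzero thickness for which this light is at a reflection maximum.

Top surface (1.0 → 2.23): reflection off a higher-index medium gives a half-wave phase shift.
At the lower boundary (n = 2.23 to n = 2.02) the reflected ray undergoes no phase shift.
Exactly one π shift → a net half-wave offset.
So the condition for constructive reflection is 2 n t = (m + ½) λ.
The fifth-smallest nonzero thickness corresponds to m = 4: t = (m + ½) λ / (2 n) = 4.50 × 373 / (2 × 2.23) = 376 nm.

376 nm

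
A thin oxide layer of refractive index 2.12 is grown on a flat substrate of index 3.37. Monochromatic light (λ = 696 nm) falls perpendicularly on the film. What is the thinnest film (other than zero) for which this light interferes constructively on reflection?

Top surface (1.0 → 2.12): reflection off a higher-index medium gives a half-wave phase shift.
At the lower boundary (n = 2.12 to n = 3.37) the reflected ray undergoes a half-wave phase shift.
The two reflections carry the same phase change, so no net offset.
So the condition for constructive reflection is 2 n t = m λ.
Minimum nonzero at m = 1: t = λ / (2 n) = 696 / (2 × 2.12) = 164 nm.

164 nm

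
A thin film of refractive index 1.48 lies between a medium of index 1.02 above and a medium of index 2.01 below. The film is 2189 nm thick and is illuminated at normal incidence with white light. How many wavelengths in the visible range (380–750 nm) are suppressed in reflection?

Top surface (1.02 → 1.48): reflection off a higher-index medium gives a half-wave phase shift.
Bottom surface (1.48 → 2.01): reflection off a higher-index medium gives a half-wave phase shift.
Zero or two π shifts → no net half-wave offset.
So the condition for destructive reflection is 2 n t = (m + ½) λ.
λ = 2 n t / (m + ½) = 6479 / (m + ½) nm.
m=8: 762 nm (IR); m=9: 682 nm (visible); m=10: 617 nm (visible); m=11: 563 nm (visible); m=12: 518 nm (visible); m=13: 480 nm (visible); m=14: 447 nm (visible); m=15: 418 nm (visible); m=16: 393 nm (visible); m=17: 370 nm (UV).

8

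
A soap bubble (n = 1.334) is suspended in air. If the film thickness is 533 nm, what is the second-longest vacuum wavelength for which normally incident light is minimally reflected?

At the upper boundary (n = 1.0 to n = 1.334) the reflected ray undergoes a half-wave phase shift.
At the lower boundary (n = 1.334 to n = 1.0) the reflected ray undergoes no phase shift.
Exactly one π shift → a net half-wave offset.
With one net inversion, destructive interference in reflection requires 2 n t = m λ.
λ = 2 n t / m. The second-longest wavelength is m = 2: λ = 2 × 1.334 × 533 / 2.00 = 711 nm.

711 nm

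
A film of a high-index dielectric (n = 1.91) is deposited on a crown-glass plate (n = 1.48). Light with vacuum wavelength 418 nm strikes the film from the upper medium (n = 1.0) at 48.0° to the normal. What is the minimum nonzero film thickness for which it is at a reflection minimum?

119 nm

Top surface (1.0 → 1.91): reflection off a higher-index medium gives a half-wave phase shift.
At the lower boundary (n = 1.91 to n = 1.48) the reflected ray undergoes no phase shift.
Net: one phase inversion between the two reflected rays.
So the condition for destructive reflection is 2 n t cos θ_r = m λ.
Snell's law: 1.0 sin 48.0° = 1.91 sin θ_r → sin θ_r = 0.389, cos θ_r = 0.921.
Minimum nonzero at m = 1: t = λ / (2 n cos θ_r) = 418 / (2 × 1.91 × 0.921) = 119 nm.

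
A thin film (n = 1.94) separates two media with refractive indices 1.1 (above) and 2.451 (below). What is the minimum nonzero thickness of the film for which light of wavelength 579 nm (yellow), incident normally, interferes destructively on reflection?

74.6 nm

Ray reflecting at the top interface goes from n = 1.1 toward n = 1.94: a half-wave phase shift.
Bottom surface (1.94 → 2.451): reflection off a higher-index medium gives a half-wave phase shift.
Net: no relative phase inversion (both shifts match).
For weak reflection here: 2 n t = (m + ½) λ.
Minimum at m = 0: t = λ / (4 n) = 579 / (4 × 1.94) = 74.6 nm.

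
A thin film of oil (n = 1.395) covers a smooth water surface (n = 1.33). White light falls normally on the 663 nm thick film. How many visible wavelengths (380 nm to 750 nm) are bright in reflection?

3

Ray reflecting at the top interface goes from n = 1.0 toward n = 1.395: a half-wave phase shift.
At the lower boundary (n = 1.395 to n = 1.33) the reflected ray undergoes no phase shift.
Net: one phase inversion between the two reflected rays.
So the condition for constructive reflection is 2 n t = (m + ½) λ.
λ = 2 n t / (m + ½) = 1850 / (m + ½) nm.
m=1: 1233 nm (IR); m=2: 740 nm (visible); m=3: 529 nm (visible); m=4: 411 nm (visible); m=5: 336 nm (UV).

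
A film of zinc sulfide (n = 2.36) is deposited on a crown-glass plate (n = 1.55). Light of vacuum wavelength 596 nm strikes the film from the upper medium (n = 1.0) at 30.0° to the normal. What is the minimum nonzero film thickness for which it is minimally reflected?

129 nm

Ray reflecting at the top interface goes from n = 1.0 toward n = 2.36: a half-wave phase shift.
Ray reflecting at the bottom interface goes from n = 2.36 toward n = 1.55: no phase shift.
Exactly one π shift → a net half-wave offset.
For minimum reflection here: 2 n t cos θ_r = m λ.
Snell's law: 1.0 sin 30.0° = 2.36 sin θ_r → sin θ_r = 0.212, cos θ_r = 0.977.
Minimum nonzero at m = 1: t = λ / (2 n cos θ_r) = 596 / (2 × 2.36 × 0.977) = 129 nm.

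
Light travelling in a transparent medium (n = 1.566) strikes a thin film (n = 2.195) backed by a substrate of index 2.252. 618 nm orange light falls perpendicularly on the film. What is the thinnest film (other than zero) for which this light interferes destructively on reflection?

Ray reflecting at the top interface goes from n = 1.566 toward n = 2.195: a half-wave phase shift.
Ray reflecting at the bottom interface goes from n = 2.195 toward n = 2.252: a half-wave phase shift.
Net: no relative phase inversion (both shifts match).
So the condition for destructive reflection is 2 n t = (m + ½) λ.
Minimum at m = 0: t = λ / (4 n) = 618 / (4 × 2.195) = 70.4 nm.

70.4 nm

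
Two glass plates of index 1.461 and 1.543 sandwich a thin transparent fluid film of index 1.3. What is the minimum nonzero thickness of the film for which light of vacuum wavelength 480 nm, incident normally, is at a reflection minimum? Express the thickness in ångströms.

1846 Å

At the upper boundary (n = 1.461 to n = 1.3) the reflected ray undergoes no phase shift.
At the lower boundary (n = 1.3 to n = 1.543) the reflected ray undergoes a half-wave phase shift.
Net: one phase inversion between the two reflected rays.
So the condition for destructive reflection is 2 n t = m λ.
Minimum nonzero at m = 1: t = λ / (2 n) = 480 / (2 × 1.3) = 185 nm.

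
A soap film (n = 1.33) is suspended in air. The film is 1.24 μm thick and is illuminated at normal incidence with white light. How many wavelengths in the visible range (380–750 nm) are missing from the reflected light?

Top surface (1.0 → 1.33): reflection off a higher-index medium gives a half-wave phase shift.
At the lower boundary (n = 1.33 to n = 1.0) the reflected ray undergoes no phase shift.
Net: one phase inversion between the two reflected rays.
With one net inversion, destructive interference in reflection requires 2 n t = m λ.
λ = 2 n t / m = 3298 / m nm.
m=4: 825 nm (IR); m=5: 660 nm (visible); m=6: 550 nm (visible); m=7: 471 nm (visible); m=8: 412 nm (visible); m=9: 366 nm (UV).

4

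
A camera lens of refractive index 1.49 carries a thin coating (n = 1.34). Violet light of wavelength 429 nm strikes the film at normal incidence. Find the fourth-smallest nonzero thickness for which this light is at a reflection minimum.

560 nm

Ray reflecting at the top interface goes from n = 1.0 toward n = 1.34: a half-wave phase shift.
Ray reflecting at the bottom interface goes from n = 1.34 toward n = 1.49: a half-wave phase shift.
The two reflections carry the same phase change, so no net offset.
For weak reflection here: 2 n t = (m + ½) λ.
The fourth-smallest nonzero thickness corresponds to m = 3: t = (m + ½) λ / (2 n) = 3.50 × 429 / (2 × 1.34) = 560 nm.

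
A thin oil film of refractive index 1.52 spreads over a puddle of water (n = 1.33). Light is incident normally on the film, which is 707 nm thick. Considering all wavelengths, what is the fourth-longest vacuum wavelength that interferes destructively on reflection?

Top surface (1.0 → 1.52): reflection off a higher-index medium gives a half-wave phase shift.
At the lower boundary (n = 1.52 to n = 1.33) the reflected ray undergoes no phase shift.
Net: one phase inversion between the two reflected rays.
With one net inversion, destructive interference in reflection requires 2 n t = m λ.
λ = 2 n t / m. The fourth-longest wavelength is m = 4: λ = 2 × 1.52 × 707 / 4.00 = 537 nm.

537 nm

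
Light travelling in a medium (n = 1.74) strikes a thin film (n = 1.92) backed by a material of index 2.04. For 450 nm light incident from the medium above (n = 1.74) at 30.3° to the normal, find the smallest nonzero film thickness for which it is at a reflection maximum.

132 nm

Top surface (1.74 → 1.92): reflection off a higher-index medium gives a half-wave phase shift.
At the lower boundary (n = 1.92 to n = 2.04) the reflected ray undergoes a half-wave phase shift.
The two reflections carry the same phase change, so no net offset.
So the condition for constructive reflection is 2 n t cos θ_r = m λ.
Snell's law: 1.74 sin 30.3° = 1.92 sin θ_r → sin θ_r = 0.457, cos θ_r = 0.889.
Minimum nonzero at m = 1: t = λ / (2 n cos θ_r) = 450 / (2 × 1.92 × 0.889) = 132 nm.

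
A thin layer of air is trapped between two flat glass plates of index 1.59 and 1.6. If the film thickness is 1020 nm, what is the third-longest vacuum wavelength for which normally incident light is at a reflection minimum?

680 nm

Ray reflecting at the top interface goes from n = 1.59 toward n = 1.0: no phase shift.
At the lower boundary (n = 1.0 to n = 1.6) the reflected ray undergoes a half-wave phase shift.
Net: one phase inversion between the two reflected rays.
So the condition for destructive reflection is 2 n t = m λ.
λ = 2 n t / m. The third-longest wavelength is m = 3: λ = 2 × 1.0 × 1020 / 3.00 = 680 nm.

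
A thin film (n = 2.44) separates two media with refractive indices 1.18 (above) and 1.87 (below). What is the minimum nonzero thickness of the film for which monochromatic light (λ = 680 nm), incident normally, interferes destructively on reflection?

Ray reflecting at the top interface goes from n = 1.18 toward n = 2.44: a half-wave phase shift.
Ray reflecting at the bottom interface goes from n = 2.44 toward n = 1.87: no phase shift.
Net: one phase inversion between the two reflected rays.
With one net inversion, destructive interference in reflection requires 2 n t = m λ.
Minimum nonzero at m = 1: t = λ / (2 n) = 680 / (2 × 2.44) = 139 nm.

139 nm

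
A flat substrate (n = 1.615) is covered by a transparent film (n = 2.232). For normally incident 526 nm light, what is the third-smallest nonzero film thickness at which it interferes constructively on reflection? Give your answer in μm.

0.295 μm

At the upper boundary (n = 1.0 to n = 2.232) the reflected ray undergoes a half-wave phase shift.
At the lower boundary (n = 2.232 to n = 1.615) the reflected ray undergoes no phase shift.
The two reflections differ by half a wavelength.
For strong reflection here: 2 n t = (m + ½) λ.
The third-smallest nonzero thickness corresponds to m = 2: t = (m + ½) λ / (2 n) = 2.50 × 526 / (2 × 2.232) = 295 nm.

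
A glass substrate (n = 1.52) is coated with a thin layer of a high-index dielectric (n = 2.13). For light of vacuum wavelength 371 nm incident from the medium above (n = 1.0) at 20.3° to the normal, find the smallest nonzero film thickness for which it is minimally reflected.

88.3 nm

Ray reflecting at the top interface goes from n = 1.0 toward n = 2.13: a half-wave phase shift.
Ray reflecting at the bottom interface goes from n = 2.13 toward n = 1.52: no phase shift.
Net: one phase inversion between the two reflected rays.
With one net inversion, destructive interference in reflection requires 2 n t cos θ_r = m λ.
Snell's law: 1.0 sin 20.3° = 2.13 sin θ_r → sin θ_r = 0.163, cos θ_r = 0.987.
Minimum nonzero at m = 1: t = λ / (2 n cos θ_r) = 371 / (2 × 2.13 × 0.987) = 88.3 nm.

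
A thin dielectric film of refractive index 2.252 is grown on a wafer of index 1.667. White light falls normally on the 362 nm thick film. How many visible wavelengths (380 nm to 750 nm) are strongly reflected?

2

Top surface (1.0 → 2.252): reflection off a higher-index medium gives a half-wave phase shift.
Bottom surface (2.252 → 1.667): reflection off a lower-index medium gives no phase shift.
Net: one phase inversion between the two reflected rays.
For maximum reflection here: 2 n t = (m + ½) λ.
λ = 2 n t / (m + ½) = 1630 / (m + ½) nm.
m=1: 1087 nm (IR); m=2: 652 nm (visible); m=3: 466 nm (visible); m=4: 362 nm (UV).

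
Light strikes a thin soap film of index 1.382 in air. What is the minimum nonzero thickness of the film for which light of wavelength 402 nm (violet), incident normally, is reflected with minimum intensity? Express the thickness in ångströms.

At the upper boundary (n = 1.0 to n = 1.382) the reflected ray undergoes a half-wave phase shift.
Ray reflecting at the bottom interface goes from n = 1.382 toward n = 1.0: no phase shift.
Net: one phase inversion between the two reflected rays.
For minimum reflection here: 2 n t = m λ.
Minimum nonzero at m = 1: t = λ / (2 n) = 402 / (2 × 1.382) = 145 nm.

1454 Å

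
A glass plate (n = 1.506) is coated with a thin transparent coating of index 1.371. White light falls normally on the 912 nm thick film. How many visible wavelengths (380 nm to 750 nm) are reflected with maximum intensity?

3

Top surface (1.0 → 1.371): reflection off a higher-index medium gives a half-wave phase shift.
Bottom surface (1.371 → 1.506): reflection off a higher-index medium gives a half-wave phase shift.
The two reflections carry the same phase change, so no net offset.
For bright reflection here: 2 n t = m λ.
λ = 2 n t / m = 2501 / m nm.
m=3: 834 nm (IR); m=4: 625 nm (visible); m=5: 500 nm (visible); m=6: 417 nm (visible); m=7: 357 nm (UV).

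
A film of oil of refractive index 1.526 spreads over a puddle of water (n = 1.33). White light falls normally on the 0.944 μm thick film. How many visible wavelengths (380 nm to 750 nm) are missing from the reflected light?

4

Top surface (1.0 → 1.526): reflection off a higher-index medium gives a half-wave phase shift.
Bottom surface (1.526 → 1.33): reflection off a lower-index medium gives no phase shift.
Exactly one π shift → a net half-wave offset.
With one net inversion, destructive interference in reflection requires 2 n t = m λ.
λ = 2 n t / m = 2881 / m nm.
m=3: 960 nm (IR); m=4: 720 nm (visible); m=5: 576 nm (visible); m=6: 480 nm (visible); m=7: 412 nm (visible); m=8: 360 nm (UV).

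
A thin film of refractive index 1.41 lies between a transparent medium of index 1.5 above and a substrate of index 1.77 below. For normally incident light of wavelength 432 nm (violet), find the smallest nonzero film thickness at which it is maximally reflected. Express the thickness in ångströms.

Ray reflecting at the top interface goes from n = 1.5 toward n = 1.41: no phase shift.
Ray reflecting at the bottom interface goes from n = 1.41 toward n = 1.77: a half-wave phase shift.
The two reflections differ by half a wavelength.
For maximum reflection here: 2 n t = (m + ½) λ.
Minimum at m = 0: t = λ / (4 n) = 432 / (4 × 1.41) = 76.6 nm.

766 Å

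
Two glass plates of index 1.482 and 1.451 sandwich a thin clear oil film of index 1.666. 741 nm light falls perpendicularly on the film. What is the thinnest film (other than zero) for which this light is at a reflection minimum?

222 nm

Ray reflecting at the top interface goes from n = 1.482 toward n = 1.666: a half-wave phase shift.
At the lower boundary (n = 1.666 to n = 1.451) the reflected ray undergoes no phase shift.
The two reflections differ by half a wavelength.
For minimum reflection here: 2 n t = m λ.
Minimum nonzero at m = 1: t = λ / (2 n) = 741 / (2 × 1.666) = 222 nm.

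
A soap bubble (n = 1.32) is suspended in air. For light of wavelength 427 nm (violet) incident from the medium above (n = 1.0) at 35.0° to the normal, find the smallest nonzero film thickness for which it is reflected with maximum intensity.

Ray reflecting at the top interface goes from n = 1.0 toward n = 1.32: a half-wave phase shift.
Bottom surface (1.32 → 1.0): reflection off a lower-index medium gives no phase shift.
Net: one phase inversion between the two reflected rays.
With one net inversion, constructive interference in reflection requires 2 n t cos θ_r = (m + ½) λ.
Snell's law: 1.0 sin 35.0° = 1.32 sin θ_r → sin θ_r = 0.435, cos θ_r = 0.901.
Minimum at m = 0: t = λ / (4 n cos θ_r) = 427 / (4 × 1.32 × 0.901) = 89.8 nm.

89.8 nm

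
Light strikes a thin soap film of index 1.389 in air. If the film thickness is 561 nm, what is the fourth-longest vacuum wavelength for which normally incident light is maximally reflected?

445 nm

Top surface (1.0 → 1.389): reflection off a higher-index medium gives a half-wave phase shift.
Bottom surface (1.389 → 1.0): reflection off a lower-index medium gives no phase shift.
Exactly one π shift → a net half-wave offset.
So the condition for constructive reflection is 2 n t = (m + ½) λ.
λ = 2 n t / (m + ½). The fourth-longest wavelength is m = 3: λ = 2 × 1.389 × 561 / 3.50 = 445 nm.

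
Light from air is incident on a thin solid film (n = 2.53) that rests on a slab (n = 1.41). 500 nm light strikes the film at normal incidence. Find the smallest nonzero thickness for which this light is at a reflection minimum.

98.8 nm

Ray reflecting at the top interface goes from n = 1.0 toward n = 2.53: a half-wave phase shift.
Ray reflecting at the bottom interface goes from n = 2.53 toward n = 1.41: no phase shift.
The two reflections differ by half a wavelength.
With one net inversion, destructive interference in reflection requires 2 n t = m λ.
The smallest nonzero thickness corresponds to m = 1: t = m λ / (2 n) = 1.00 × 500 / (2 × 2.53) = 98.8 nm.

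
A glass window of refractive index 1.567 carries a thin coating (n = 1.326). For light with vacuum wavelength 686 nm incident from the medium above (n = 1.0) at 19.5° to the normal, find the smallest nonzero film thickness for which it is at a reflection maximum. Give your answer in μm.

At the upper boundary (n = 1.0 to n = 1.326) the reflected ray undergoes a half-wave phase shift.
Bottom surface (1.326 → 1.567): reflection off a higher-index medium gives a half-wave phase shift.
The two reflections carry the same phase change, so no net offset.
So the condition for constructive reflection is 2 n t cos θ_r = m λ.
Snell's law: 1.0 sin 19.5° = 1.326 sin θ_r → sin θ_r = 0.252, cos θ_r = 0.968.
Minimum nonzero at m = 1: t = λ / (2 n cos θ_r) = 686 / (2 × 1.326 × 0.968) = 267 nm.

0.267 μm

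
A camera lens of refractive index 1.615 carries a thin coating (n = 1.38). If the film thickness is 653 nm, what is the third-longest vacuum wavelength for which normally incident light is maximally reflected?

Ray reflecting at the top interface goes from n = 1.0 toward n = 1.38: a half-wave phase shift.
Ray reflecting at the bottom interface goes from n = 1.38 toward n = 1.615: a half-wave phase shift.
Zero or two π shifts → no net half-wave offset.
So the condition for constructive reflection is 2 n t = m λ.
λ = 2 n t / m. The third-longest wavelength is m = 3: λ = 2 × 1.38 × 653 / 3.00 = 601 nm.

601 nm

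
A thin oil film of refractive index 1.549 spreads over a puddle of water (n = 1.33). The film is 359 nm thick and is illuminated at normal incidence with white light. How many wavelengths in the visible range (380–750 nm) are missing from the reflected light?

1

Top surface (1.0 → 1.549): reflection off a higher-index medium gives a half-wave phase shift.
Ray reflecting at the bottom interface goes from n = 1.549 toward n = 1.33: no phase shift.
Exactly one π shift → a net half-wave offset.
For minimum reflection here: 2 n t = m λ.
λ = 2 n t / m = 1112 / m nm.
m=1: 1112 nm (IR); m=2: 556 nm (visible); m=3: 371 nm (UV).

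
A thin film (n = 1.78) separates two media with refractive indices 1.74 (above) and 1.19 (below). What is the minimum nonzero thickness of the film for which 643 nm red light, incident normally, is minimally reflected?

181 nm

Ray reflecting at the top interface goes from n = 1.74 toward n = 1.78: a half-wave phase shift.
Bottom surface (1.78 → 1.19): reflection off a lower-index medium gives no phase shift.
Net: one phase inversion between the two reflected rays.
With one net inversion, destructive interference in reflection requires 2 n t = m λ.
Minimum nonzero at m = 1: t = λ / (2 n) = 643 / (2 × 1.78) = 181 nm.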